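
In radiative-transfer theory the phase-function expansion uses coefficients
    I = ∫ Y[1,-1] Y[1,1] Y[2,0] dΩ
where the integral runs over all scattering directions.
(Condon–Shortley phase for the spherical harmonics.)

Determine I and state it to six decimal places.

0.126157

m-sum 0 ✓  L=4 even ✓  0≤2≤2 ✓
Π(2lᵢ+1) = 3×3×5 = 45
triangle coeff Δ(1,1,2) = 1/30
Σ_t [0,0]: t=0:+1/1 = 1/1
(3j)²=2/15 [(1 1 2; 0 0 0)], sign=+1
Σ_t [0,0]: t=0:+1/4 = 1/4
(3j)²=1/30 [(1 1 2; -1 1 0)], sign=+1
⇒ 4πI² = 1/5
I = (+1)√(1/5/(4π)) = 0.12615663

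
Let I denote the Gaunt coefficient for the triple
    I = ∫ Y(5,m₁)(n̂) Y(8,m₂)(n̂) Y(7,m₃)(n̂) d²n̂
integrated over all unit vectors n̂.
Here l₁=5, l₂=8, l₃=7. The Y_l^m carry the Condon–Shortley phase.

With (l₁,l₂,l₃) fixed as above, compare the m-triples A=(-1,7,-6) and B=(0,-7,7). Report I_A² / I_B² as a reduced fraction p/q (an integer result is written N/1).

l's match ⇒ only the (l;m) 3-j factors differ between A and B.
A: triangle coeff Δ(5,8,7) = 1/814773960; Σ_t [5,6]: t=5:−1/2612736000 t=6:+1/6270566400 = -1/4478976000; (3j)²=1001/116280 [(5 8 7; -1 7 -6)], sign=+1
B: triangle coeff Δ(5,8,7) = 1/814773960; Σ_t [1,1]: t=1:−1/10450944000 = -1/10450944000; (3j)²=143/7752 [(5 8 7; 0 -7 7)], sign=-1
I_A²/I_B² = (1001/116280)/(143/7752) = 7/15

7/15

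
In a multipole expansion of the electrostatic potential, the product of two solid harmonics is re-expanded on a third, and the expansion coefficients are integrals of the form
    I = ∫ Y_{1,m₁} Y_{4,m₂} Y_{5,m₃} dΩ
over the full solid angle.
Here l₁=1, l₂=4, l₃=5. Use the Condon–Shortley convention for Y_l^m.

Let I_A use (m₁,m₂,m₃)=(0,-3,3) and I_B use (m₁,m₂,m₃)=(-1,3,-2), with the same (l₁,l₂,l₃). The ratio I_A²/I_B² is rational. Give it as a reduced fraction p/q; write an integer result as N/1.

Same 1,4,5: normalisation and zero-m 3j drop out of the ratio.
A: Δ: 0! 2! 8! / 11! → 1/495; sum: t=0:+1/5040 = 1/5040; 3j²(1 4 5; 0 -3 3) = Δ·Π!·Σ² = 16/495  (sign +1)
B: Δ: 0! 2! 8! / 11! → 1/495; sum: t=0:+1/10080 = 1/10080; 3j²(1 4 5; -1 3 -2) = Δ·Π!·Σ² = 1/165  (sign -1)
I_A²/I_B² = (16/495)/(1/165) = 16/3

16/3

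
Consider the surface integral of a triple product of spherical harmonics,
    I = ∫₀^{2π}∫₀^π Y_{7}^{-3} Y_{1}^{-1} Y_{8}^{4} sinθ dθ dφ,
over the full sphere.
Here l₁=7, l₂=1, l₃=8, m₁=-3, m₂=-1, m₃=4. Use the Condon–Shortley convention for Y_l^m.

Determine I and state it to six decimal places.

0.248575

m-sum 0 ✓  L=16 even ✓  6≤8≤8 ✓
Π(2lᵢ+1) = 15×3×17 = 765
triangle coeff Δ(7,1,8) = 1/2040
Σ_t [0,0]: t=0:+1/25401600 = 1/25401600
(3j)²=8/255 [(7 1 8; 0 0 0)], sign=+1
Σ_t [0,0]: t=0:+1/174182400 = 1/174182400
(3j)²=11/340 [(7 1 8; -3 -1 4)], sign=+1
⇒ 4πI² = 66/85
I = (+1)√(66/85/(4π)) = 0.24857507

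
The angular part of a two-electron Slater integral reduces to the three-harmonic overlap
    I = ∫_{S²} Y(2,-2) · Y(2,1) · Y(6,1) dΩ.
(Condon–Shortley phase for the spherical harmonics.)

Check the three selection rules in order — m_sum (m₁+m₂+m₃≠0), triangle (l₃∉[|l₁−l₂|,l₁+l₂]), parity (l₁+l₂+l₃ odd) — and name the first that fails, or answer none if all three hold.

triangle

m₁+m₂+m₃ = -2 + 1 + 1 = 0  ✓
triangle: |2−2|=0 ≤ l₃=6 ≤ 2+2=4  ✗
parity: l₁+l₂+l₃ = 10 is even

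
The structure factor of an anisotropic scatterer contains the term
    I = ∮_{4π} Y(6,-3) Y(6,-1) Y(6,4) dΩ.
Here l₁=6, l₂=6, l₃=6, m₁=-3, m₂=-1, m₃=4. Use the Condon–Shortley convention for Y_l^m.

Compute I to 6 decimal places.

Checks pass: Σm=0; 18 even; l₃=6∈[0,12].
(2·6+1)(2·6+1)(2·6+1) = 2197
Δ: 6! 6! 6! / 19! → 1/325909584
sum: t=0:+1/373248000 t=1:−1/1728000 t=2:+1/110592 t=3:−1/46656 t=4:+1/110592 t=5:−1/1728000 t=6:+1/373248000 = -7/1555200
3j²(6 6 6; 0 0 0) = Δ·Π!·Σ² = 400/46189  (sign -1)
sum: t=3:−1/1244160 t=4:+1/691200 t=5:−1/4147200 = 1/2488320
3j²(6 6 6; -3 -1 4) = Δ·Π!·Σ² = 875/184756  (sign +1)
combine: 4πI² = 2197·400/46189·875/184756 = 1137500/12623809
take √, sign -1: I = -0.08467897

-0.084679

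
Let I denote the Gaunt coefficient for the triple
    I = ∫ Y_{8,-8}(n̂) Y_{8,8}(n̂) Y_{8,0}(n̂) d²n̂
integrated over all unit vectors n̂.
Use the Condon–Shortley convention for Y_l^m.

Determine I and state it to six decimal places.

0.037262

Rules hold: Σm=0, L=24 even, 0≤8≤16.
N = 17·17·17 = 4913
Δ = 8!·8!·8!/25! = 1/236637794250
Racah Σ t=0..8: t=0:+1/65548320768000 t=1:−1/128024064000 t=2:+1/2985984000 t=3:−1/373248000 t=4:+1/191102976 t=5:−1/373248000 t=6:+1/2985984000 t=7:−1/128024064000 t=8:+1/65548320768000 = 11/20808990720
⇒ 3j(8 8 8; 0 0 0)² = 490/96577, sgn +1
Racah Σ t=8..8: t=8:+1/65548320768000 = 1/65548320768000
⇒ 3j(8 8 8; -8 8 0)² = 26/37145, sgn +1
4πI² = N·(3j₀)²·(3jₘ)² = 3332/190969
I = +1·√(0.0174479/4π) = 0.03726200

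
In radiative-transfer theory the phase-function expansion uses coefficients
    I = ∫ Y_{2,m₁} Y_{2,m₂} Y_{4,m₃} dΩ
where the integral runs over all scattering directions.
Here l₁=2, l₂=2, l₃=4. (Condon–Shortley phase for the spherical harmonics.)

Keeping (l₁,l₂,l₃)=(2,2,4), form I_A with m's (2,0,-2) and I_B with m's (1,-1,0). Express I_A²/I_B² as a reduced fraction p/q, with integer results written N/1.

Same 2,2,4: normalisation and zero-m 3j drop out of the ratio.
A: Δ: 0! 4! 4! / 9! → 1/630; sum: t=0:+1/96 = 1/96; 3j²(2 2 4; 2 0 -2) = Δ·Π!·Σ² = 1/42  (sign +1)
B: Δ: 0! 4! 4! / 9! → 1/630; sum: t=0:+1/36 = 1/36; 3j²(2 2 4; 1 -1 0) = Δ·Π!·Σ² = 8/315  (sign +1)
I_A²/I_B² = (1/42)/(8/315) = 15/16

15/16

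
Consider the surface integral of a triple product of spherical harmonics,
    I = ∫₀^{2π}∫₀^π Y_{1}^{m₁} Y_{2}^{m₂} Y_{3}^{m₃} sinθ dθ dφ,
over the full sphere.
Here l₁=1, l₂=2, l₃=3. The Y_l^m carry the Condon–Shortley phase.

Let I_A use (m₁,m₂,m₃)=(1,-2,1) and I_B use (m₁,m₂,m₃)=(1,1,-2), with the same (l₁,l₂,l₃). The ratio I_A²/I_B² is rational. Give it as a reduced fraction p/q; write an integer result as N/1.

l's match ⇒ only the (l;m) 3-j factors differ between A and B.
A: triangle coeff Δ(1,2,3) = 1/105; Σ_t [0,0]: t=0:+1/48 = 1/48; (3j)²=1/105 [(1 2 3; 1 -2 1)], sign=+1
B: triangle coeff Δ(1,2,3) = 1/105; Σ_t [0,0]: t=0:+1/12 = 1/12; (3j)²=2/21 [(1 2 3; 1 1 -2)], sign=-1
I_A²/I_B² = (1/105)/(2/21) = 1/10

1/10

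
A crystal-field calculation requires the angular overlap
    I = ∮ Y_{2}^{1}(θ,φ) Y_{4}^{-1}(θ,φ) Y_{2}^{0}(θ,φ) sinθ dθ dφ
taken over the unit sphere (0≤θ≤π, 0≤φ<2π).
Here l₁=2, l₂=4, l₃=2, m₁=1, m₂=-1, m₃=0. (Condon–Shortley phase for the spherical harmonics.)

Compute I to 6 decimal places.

-0.220728

m-sum 0 ✓  L=8 even ✓  2≤2≤6 ✓
Π(2lᵢ+1) = 5×9×5 = 225
triangle coeff Δ(2,4,2) = 1/630
Σ_t [2,2]: t=2:+1/16 = 1/16
(3j)²=2/35 [(2 4 2; 0 0 0)], sign=+1
Σ_t [1,1]: t=1:−1/24 = -1/24
(3j)²=1/21 [(2 4 2; 1 -1 0)], sign=-1
⇒ 4πI² = 30/49
I = (-1)√(30/49/(4π)) = -0.22072812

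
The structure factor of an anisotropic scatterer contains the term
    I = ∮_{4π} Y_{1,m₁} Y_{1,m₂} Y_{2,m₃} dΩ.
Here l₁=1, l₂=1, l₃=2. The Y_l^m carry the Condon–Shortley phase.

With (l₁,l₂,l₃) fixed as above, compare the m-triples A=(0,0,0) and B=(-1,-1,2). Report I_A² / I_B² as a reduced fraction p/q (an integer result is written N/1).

2/3

Shared (l₁,l₂,l₃)=(1,1,2): N and (l;000)² cancel in I_A²/I_B².
A: Δ = 0!·2!·2!/5! = 1/30; Racah Σ t=0..0: t=0:+1/1 = 1/1; ⇒ 3j(1 1 2; 0 0 0)² = 2/15, sgn +1
B: Δ = 0!·2!·2!/5! = 1/30; Racah Σ t=0..0: t=0:+1/4 = 1/4; ⇒ 3j(1 1 2; -1 -1 2)² = 1/5, sgn +1
I_A²/I_B² = (2/15)/(1/5) = 2/3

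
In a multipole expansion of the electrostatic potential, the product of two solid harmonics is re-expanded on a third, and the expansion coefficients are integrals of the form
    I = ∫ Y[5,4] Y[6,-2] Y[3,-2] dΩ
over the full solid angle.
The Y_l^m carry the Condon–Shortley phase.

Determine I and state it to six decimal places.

Checks pass: Σm=0; 14 even; l₃=3∈[1,11].
(2·5+1)(2·6+1)(2·3+1) = 1001
Δ: 8! 2! 4! / 15! → 1/675675
sum: t=3:−1/8640 t=4:+1/2304 t=5:−1/8640 = 7/34560
3j²(5 6 3; 0 0 0) = Δ·Π!·Σ² = 7/429  (sign -1)
sum: t=0:+1/967680 t=1:−1/60480 = -1/64512
3j²(5 6 3; 4 -2 -2) = Δ·Π!·Σ² = 15/1001  (sign +1)
combine: 4πI² = 1001·7/429·15/1001 = 35/143
take √, sign -1: I = -0.13956004

-0.139560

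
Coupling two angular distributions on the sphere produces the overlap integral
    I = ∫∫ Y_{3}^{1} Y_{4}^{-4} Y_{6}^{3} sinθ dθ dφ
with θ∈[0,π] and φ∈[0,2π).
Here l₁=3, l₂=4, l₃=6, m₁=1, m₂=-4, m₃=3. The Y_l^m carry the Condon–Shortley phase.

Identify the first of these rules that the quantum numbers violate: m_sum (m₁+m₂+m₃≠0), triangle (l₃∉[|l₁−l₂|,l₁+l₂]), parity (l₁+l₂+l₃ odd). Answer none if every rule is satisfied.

m₁+m₂+m₃ = 1 − 4 + 3 = 0  ✓
triangle: |3−4|=1 ≤ l₃=6 ≤ 3+4=7  ✓
parity: l₁+l₂+l₃ = 13 is odd  ✗

parity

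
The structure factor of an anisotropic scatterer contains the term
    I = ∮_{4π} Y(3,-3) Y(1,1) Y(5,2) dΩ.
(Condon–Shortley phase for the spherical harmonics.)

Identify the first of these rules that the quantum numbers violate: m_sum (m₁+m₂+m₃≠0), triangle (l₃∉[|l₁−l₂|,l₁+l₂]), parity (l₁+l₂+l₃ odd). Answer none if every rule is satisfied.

Σmᵢ = 0  ✓
l₃∈[|l₁−l₂|,l₁+l₂]=[2,4], have l₃=5  ✗
Σlᵢ = 9 ⇒ odd

triangle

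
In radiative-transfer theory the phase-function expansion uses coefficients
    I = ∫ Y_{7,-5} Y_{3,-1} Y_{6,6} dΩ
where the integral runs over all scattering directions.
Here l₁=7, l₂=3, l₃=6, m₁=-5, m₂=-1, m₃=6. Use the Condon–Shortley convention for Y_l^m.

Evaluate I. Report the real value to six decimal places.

Rules hold: Σm=0, L=16 even, 4≤6≤10.
N = 15·7·13 = 1365
Δ = 4!·10!·2!/17! = 1/2042040
Racah Σ t=1..3: t=1:−1/207360 t=2:+1/57600 t=3:−1/207360 = 1/129600
⇒ 3j(7 3 6; 0 0 0)² = 168/12155, sgn +1
Racah Σ t=2..2: t=2:+1/29030400 = 1/29030400
⇒ 3j(7 3 6; -5 -1 6)² = 99/7735, sgn +1
4πI² = N·(3j₀)²·(3jₘ)² = 4536/18785
I = +1·√(0.241469/4π) = 0.13862003

0.138620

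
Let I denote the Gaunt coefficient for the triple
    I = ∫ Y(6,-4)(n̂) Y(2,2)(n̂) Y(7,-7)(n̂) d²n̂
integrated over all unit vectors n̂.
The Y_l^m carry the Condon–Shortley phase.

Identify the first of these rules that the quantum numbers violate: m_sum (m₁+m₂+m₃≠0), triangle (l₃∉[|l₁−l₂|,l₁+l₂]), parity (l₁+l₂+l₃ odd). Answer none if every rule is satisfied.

azimuthal sum: -4 + 2 − 7 = -9  ✗
4 ≤ 7 ≤ 8 (triangle on l)
L = 6 + 2 + 7 = 15 (odd)

m_sum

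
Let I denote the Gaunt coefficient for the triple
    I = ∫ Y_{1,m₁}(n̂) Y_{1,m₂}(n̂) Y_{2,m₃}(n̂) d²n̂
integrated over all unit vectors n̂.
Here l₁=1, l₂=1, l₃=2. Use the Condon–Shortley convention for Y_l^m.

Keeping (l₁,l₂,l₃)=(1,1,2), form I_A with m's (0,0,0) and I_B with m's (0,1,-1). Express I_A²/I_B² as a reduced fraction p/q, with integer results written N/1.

4/3

l's match ⇒ only the (l;m) 3-j factors differ between A and B.
A: triangle coeff Δ(1,1,2) = 1/30; Σ_t [0,0]: t=0:+1/1 = 1/1; (3j)²=2/15 [(1 1 2; 0 0 0)], sign=+1
B: triangle coeff Δ(1,1,2) = 1/30; Σ_t [0,0]: t=0:+1/2 = 1/2; (3j)²=1/10 [(1 1 2; 0 1 -1)], sign=-1
I_A²/I_B² = (2/15)/(1/10) = 4/3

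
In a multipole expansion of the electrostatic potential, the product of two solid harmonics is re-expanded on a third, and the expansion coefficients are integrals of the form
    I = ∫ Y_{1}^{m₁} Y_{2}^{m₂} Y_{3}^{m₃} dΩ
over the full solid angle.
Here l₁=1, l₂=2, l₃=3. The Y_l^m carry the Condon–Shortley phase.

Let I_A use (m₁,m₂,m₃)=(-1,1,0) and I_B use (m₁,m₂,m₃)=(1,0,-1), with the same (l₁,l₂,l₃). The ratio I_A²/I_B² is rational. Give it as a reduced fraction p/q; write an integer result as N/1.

1/2

l's match ⇒ only the (l;m) 3-j factors differ between A and B.
A: triangle coeff Δ(1,2,3) = 1/105; Σ_t [0,0]: t=0:+1/12 = 1/12; (3j)²=1/35 [(1 2 3; -1 1 0)], sign=-1
B: triangle coeff Δ(1,2,3) = 1/105; Σ_t [0,0]: t=0:+1/8 = 1/8; (3j)²=2/35 [(1 2 3; 1 0 -1)], sign=+1
I_A²/I_B² = (1/35)/(2/35) = 1/2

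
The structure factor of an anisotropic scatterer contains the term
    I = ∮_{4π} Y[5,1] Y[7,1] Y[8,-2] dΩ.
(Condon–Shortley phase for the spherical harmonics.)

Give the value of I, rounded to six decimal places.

m-sum 0 ✓  L=20 even ✓  2≤8≤12 ✓
Π(2lᵢ+1) = 11×15×17 = 2805
triangle coeff Δ(5,7,8) = 1/814773960
Σ_t [0,4]: t=0:+1/87091200 t=1:−1/4976640 t=2:+1/2073600 t=3:−1/4976640 t=4:+1/87091200 = 1/9676800
(3j)²=360/46189 [(5 7 8; 0 0 0)], sign=+1
Σ_t [0,4]: t=0:+1/92897280 t=1:−1/6531840 t=2:+1/3317760 t=3:−1/10368000 t=4:+1/298598400 = 197/2985984000
(3j)²=38809/5542680 [(5 7 8; 1 1 -2)], sign=+1
⇒ 4πI² = 1746405/11408683
I = (+1)√(1746405/11408683/(4π)) = 0.11036968

0.110370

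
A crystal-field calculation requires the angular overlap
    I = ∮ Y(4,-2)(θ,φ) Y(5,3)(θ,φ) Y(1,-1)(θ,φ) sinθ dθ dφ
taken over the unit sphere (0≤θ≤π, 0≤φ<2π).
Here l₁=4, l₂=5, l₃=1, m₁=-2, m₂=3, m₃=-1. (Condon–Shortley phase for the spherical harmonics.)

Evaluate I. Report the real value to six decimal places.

Checks pass: Σm=0; 10 even; l₃=1∈[1,9].
(2·4+1)(2·5+1)(2·1+1) = 297
Δ: 8! 0! 2! / 11! → 1/495
sum: t=4:+1/576 = 1/576
3j²(4 5 1; 0 0 0) = Δ·Π!·Σ² = 5/99  (sign -1)
sum: t=6:+1/2880 = 1/2880
3j²(4 5 1; -2 3 -1) = Δ·Π!·Σ² = 28/495  (sign +1)
combine: 4πI² = 297·5/99·28/495 = 28/33
take √, sign -1: I = -0.25984664

-0.259847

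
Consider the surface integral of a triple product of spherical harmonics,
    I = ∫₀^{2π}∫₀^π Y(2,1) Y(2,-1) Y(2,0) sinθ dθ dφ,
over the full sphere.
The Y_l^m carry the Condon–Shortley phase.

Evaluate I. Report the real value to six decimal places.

Checks pass: Σm=0; 6 even; l₃=2∈[0,4].
(2·2+1)(2·2+1)(2·2+1) = 125
Δ: 2! 2! 2! / 7! → 1/630
sum: t=0:+1/8 t=1:−1/1 t=2:+1/8 = -3/4
3j²(2 2 2; 0 0 0) = Δ·Π!·Σ² = 2/35  (sign -1)
sum: t=0:+1/2 t=1:−1/4 = 1/4
3j²(2 2 2; 1 -1 0) = Δ·Π!·Σ² = 1/70  (sign +1)
combine: 4πI² = 125·2/35·1/70 = 5/49
take √, sign -1: I = -0.09011188

-0.090112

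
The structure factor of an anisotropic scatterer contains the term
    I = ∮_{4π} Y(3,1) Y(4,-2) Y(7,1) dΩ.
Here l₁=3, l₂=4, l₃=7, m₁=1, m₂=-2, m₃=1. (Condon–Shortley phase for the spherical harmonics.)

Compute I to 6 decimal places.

Checks pass: Σm=0; 14 even; l₃=7∈[1,7].
(2·3+1)(2·4+1)(2·7+1) = 945
Δ: 0! 6! 8! / 15! → 1/45045
sum: t=0:+1/20736 = 1/20736
3j²(3 4 7; 0 0 0) = Δ·Π!·Σ² = 35/1287  (sign -1)
sum: t=0:+1/69120 = 1/69120
3j²(3 4 7; 1 -2 1) = Δ·Π!·Σ² = 4/429  (sign +1)
combine: 4πI² = 945·35/1287·4/429 = 4900/20449
take √, sign -1: I = -0.13808836

-0.138088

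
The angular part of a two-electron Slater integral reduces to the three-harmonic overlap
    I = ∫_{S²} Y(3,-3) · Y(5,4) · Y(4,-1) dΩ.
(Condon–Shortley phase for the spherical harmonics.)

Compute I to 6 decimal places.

m-sum 0 ✓  L=12 even ✓  2≤4≤8 ✓
Π(2lᵢ+1) = 7×11×9 = 693
triangle coeff Δ(3,5,4) = 1/180180
Σ_t [1,3]: t=1:−1/576 t=2:+1/144 t=3:−1/576 = 1/288
(3j)²=20/1001 [(3 5 4; 0 0 0)], sign=+1
Σ_t [4,4]: t=4:+1/5760 = 1/5760
(3j)²=9/286 [(3 5 4; -3 4 -1)], sign=-1
⇒ 4πI² = 810/1859
I = (-1)√(810/1859/(4π)) = -0.18620781

-0.186208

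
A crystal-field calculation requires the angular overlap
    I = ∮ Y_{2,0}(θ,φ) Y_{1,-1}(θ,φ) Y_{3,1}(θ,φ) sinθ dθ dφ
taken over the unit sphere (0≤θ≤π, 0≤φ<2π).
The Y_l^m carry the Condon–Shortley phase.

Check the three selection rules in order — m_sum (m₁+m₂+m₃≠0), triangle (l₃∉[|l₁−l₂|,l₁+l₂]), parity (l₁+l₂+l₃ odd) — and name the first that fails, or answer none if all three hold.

none

Σmᵢ = 0  ✓
l₃∈[|l₁−l₂|,l₁+l₂]=[1,3], have l₃=3  ✓
Σlᵢ = 6 ⇒ even  ✓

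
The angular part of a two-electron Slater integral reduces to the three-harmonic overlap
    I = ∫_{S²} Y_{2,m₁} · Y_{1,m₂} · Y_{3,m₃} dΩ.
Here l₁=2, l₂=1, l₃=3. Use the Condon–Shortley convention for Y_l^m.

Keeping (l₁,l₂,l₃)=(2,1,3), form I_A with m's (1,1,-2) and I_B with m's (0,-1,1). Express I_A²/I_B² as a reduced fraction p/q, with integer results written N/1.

5/3

Same 2,1,3: normalisation and zero-m 3j drop out of the ratio.
A: Δ: 0! 4! 2! / 7! → 1/105; sum: t=0:+1/12 = 1/12; 3j²(2 1 3; 1 1 -2) = Δ·Π!·Σ² = 2/21  (sign -1)
B: Δ: 0! 4! 2! / 7! → 1/105; sum: t=0:+1/8 = 1/8; 3j²(2 1 3; 0 -1 1) = Δ·Π!·Σ² = 2/35  (sign +1)
I_A²/I_B² = (2/21)/(2/35) = 5/3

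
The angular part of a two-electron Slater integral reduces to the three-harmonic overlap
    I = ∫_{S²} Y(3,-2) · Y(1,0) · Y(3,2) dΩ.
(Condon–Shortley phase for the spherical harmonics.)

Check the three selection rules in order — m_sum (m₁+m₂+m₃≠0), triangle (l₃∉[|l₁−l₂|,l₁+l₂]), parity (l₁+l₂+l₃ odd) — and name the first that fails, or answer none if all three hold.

Σmᵢ = 0  ✓
l₃∈[|l₁−l₂|,l₁+l₂]=[2,4], have l₃=3  ✓
Σlᵢ = 7 ⇒ odd  ✗

parity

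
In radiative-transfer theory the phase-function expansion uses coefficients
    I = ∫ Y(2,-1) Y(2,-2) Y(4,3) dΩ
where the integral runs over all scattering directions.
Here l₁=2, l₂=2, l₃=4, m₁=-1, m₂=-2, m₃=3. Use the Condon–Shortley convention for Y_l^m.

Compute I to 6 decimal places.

Checks pass: Σm=0; 8 even; l₃=4∈[0,4].
(2·2+1)(2·2+1)(2·4+1) = 225
Δ: 0! 4! 4! / 9! → 1/630
sum: t=0:+1/16 = 1/16
3j²(2 2 4; 0 0 0) = Δ·Π!·Σ² = 2/35  (sign +1)
sum: t=0:+1/144 = 1/144
3j²(2 2 4; -1 -2 3) = Δ·Π!·Σ² = 1/18  (sign -1)
combine: 4πI² = 225·2/35·1/18 = 5/7
take √, sign -1: I = -0.23841361

-0.238414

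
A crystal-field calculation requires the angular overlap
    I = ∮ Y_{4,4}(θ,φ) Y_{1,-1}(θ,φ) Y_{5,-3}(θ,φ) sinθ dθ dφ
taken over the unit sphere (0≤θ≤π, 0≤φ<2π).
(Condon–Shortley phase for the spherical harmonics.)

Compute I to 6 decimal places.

-0.049106

Rules hold: Σm=0, L=10 even, 3≤5≤5.
N = 9·3·11 = 297
Δ = 0!·8!·2!/11! = 1/495
Racah Σ t=0..0: t=0:+1/576 = 1/576
⇒ 3j(4 1 5; 0 0 0)² = 5/99, sgn -1
Racah Σ t=0..0: t=0:+1/80640 = 1/80640
⇒ 3j(4 1 5; 4 -1 -3)² = 1/495, sgn +1
4πI² = N·(3j₀)²·(3jₘ)² = 1/33
I = -1·√(0.030303/4π) = -0.04910640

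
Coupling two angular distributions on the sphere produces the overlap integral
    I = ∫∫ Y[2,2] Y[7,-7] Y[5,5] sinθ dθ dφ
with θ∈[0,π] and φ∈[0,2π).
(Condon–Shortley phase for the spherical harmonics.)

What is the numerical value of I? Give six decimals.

-0.358536

m-sum 0 ✓  L=14 even ✓  5≤5≤9 ✓
Π(2lᵢ+1) = 5×15×11 = 825
triangle coeff Δ(2,7,5) = 1/15015
Σ_t [2,2]: t=2:+1/57600 = 1/57600
(3j)²=21/715 [(2 7 5; 0 0 0)], sign=-1
Σ_t [0,0]: t=0:+1/87091200 = 1/87091200
(3j)²=1/15 [(2 7 5; 2 -7 5)], sign=+1
⇒ 4πI² = 21/13
I = (-1)√(21/13/(4π)) = -0.35853622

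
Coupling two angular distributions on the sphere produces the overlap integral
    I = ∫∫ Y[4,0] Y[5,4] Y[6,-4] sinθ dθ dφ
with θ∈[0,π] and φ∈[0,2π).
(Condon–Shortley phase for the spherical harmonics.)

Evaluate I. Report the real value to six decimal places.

L=15 odd ⇒ parity kills the (l;000) factor ⇒ I = 0

0.000000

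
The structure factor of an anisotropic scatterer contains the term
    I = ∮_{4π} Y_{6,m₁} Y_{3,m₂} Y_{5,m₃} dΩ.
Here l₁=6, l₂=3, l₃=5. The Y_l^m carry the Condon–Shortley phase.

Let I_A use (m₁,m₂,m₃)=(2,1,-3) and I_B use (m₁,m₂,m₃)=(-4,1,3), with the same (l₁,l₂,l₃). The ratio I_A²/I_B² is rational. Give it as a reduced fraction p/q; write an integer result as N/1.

49/30

Same 6,3,5: normalisation and zero-m 3j drop out of the ratio.
A: Δ: 4! 8! 2! / 15! → 1/675675; sum: t=2:+1/11520 t=3:−1/30240 t=4:+1/1935360 = 1/18432; 3j²(6 3 5; 2 1 -3) = Δ·Π!·Σ² = 7/429  (sign +1)
B: Δ: 4! 8! 2! / 15! → 1/675675; sum: t=2:+1/322560 t=3:−1/30240 t=4:+1/69120 = -1/64512; 3j²(6 3 5; -4 1 3) = Δ·Π!·Σ² = 10/1001  (sign -1)
I_A²/I_B² = (7/429)/(10/1001) = 49/30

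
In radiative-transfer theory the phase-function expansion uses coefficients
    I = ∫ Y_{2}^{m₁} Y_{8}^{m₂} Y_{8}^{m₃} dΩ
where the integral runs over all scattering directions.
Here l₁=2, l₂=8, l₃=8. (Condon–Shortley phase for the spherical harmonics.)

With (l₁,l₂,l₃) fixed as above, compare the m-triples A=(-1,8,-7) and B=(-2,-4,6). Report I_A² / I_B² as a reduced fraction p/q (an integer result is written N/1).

Shared (l₁,l₂,l₃)=(2,8,8): N and (l;000)² cancel in I_A²/I_B².
A: Δ = 2!·2!·14!/19! = 1/348840; Racah Σ t=2..2: t=2:+1/174356582400 = 1/174356582400; ⇒ 3j(2 8 8; -1 8 -7)² = 5/323, sgn -1
B: Δ = 2!·2!·14!/19! = 1/348840; Racah Σ t=2..2: t=2:+1/3832012800 = 1/3832012800; ⇒ 3j(2 8 8; -2 -4 6)² = 91/9690, sgn +1
I_A²/I_B² = (5/323)/(91/9690) = 150/91

150/91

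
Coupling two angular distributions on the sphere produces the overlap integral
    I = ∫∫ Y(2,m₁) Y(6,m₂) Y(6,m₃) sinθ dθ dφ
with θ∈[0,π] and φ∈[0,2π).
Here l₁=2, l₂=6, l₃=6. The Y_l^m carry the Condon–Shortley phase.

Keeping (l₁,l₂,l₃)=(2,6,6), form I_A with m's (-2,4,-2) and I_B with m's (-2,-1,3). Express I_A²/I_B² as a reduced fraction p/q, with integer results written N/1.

Shared (l₁,l₂,l₃)=(2,6,6): N and (l;000)² cancel in I_A²/I_B².
A: Δ = 2!·2!·10!/15! = 1/90090; Racah Σ t=2..2: t=2:+1/322560 = 1/322560; ⇒ 3j(2 6 6; -2 4 -2)² = 18/1001, sgn +1
B: Δ = 2!·2!·10!/15! = 1/90090; Racah Σ t=2..2: t=2:+1/120960 = 1/120960; ⇒ 3j(2 6 6; -2 -1 3)² = 24/1001, sgn -1
I_A²/I_B² = (18/1001)/(24/1001) = 3/4

3/4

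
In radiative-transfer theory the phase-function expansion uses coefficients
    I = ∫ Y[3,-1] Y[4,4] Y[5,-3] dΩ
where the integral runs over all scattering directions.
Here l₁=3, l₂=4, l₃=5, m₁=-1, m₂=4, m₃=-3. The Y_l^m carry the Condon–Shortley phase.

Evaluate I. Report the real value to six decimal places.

Rules hold: Σm=0, L=12 even, 1≤5≤7.
N = 7·9·11 = 693
Δ = 2!·4!·6!/13! = 1/180180
Racah Σ t=0..2: t=0:+1/576 t=1:−1/144 t=2:+1/576 = -1/288
⇒ 3j(3 4 5; 0 0 0)² = 20/1001, sgn +1
Racah Σ t=2..2: t=2:+1/5760 = 1/5760
⇒ 3j(3 4 5; -1 4 -3)² = 56/2145, sgn +1
4πI² = N·(3j₀)²·(3jₘ)² = 672/1859
I = +1·√(0.361485/4π) = 0.16960553

0.169606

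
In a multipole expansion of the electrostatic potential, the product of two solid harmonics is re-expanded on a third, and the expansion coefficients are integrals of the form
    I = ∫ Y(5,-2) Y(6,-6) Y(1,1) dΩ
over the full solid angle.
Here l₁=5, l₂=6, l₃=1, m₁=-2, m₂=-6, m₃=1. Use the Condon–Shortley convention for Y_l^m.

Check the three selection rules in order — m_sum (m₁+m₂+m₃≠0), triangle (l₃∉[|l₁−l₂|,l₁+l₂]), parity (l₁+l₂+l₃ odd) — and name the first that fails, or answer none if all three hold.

m_sum

m₁+m₂+m₃ = -2 − 6 + 1 = -7  ✗
triangle: |5−6|=1 ≤ l₃=1 ≤ 5+6=11
parity: l₁+l₂+l₃ = 12 is even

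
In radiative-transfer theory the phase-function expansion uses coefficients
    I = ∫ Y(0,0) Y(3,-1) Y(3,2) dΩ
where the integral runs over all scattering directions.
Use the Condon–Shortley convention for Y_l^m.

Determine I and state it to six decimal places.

0.000000

m-sum = 0 − 1 + 2 = 1 ≠ 0 ⇒ I = 0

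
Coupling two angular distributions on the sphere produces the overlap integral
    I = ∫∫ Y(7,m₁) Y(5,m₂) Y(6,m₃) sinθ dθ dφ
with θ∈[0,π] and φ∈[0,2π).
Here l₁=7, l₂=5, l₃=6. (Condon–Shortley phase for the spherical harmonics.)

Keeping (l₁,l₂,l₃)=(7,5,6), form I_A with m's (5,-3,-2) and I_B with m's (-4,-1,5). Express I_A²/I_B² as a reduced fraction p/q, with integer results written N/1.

Shared (l₁,l₂,l₃)=(7,5,6): N and (l;000)² cancel in I_A²/I_B².
A: Δ = 6!·8!·4!/19! = 1/174594420; Racah Σ t=0..2: t=0:+1/4147200 t=1:−1/3628800 t=2:+1/46448640 = -1/77414400; ⇒ 3j(7 5 6; 5 -3 -2)² = 3/41990, sgn -1
B: Δ = 6!·8!·4!/19! = 1/174594420; Racah Σ t=3..4: t=3:−1/8709120 t=4:+1/5806080 = 1/17418240; ⇒ 3j(7 5 6; -4 -1 5)² = 275/88179, sgn -1
I_A²/I_B² = (3/41990)/(275/88179) = 63/2750

63/2750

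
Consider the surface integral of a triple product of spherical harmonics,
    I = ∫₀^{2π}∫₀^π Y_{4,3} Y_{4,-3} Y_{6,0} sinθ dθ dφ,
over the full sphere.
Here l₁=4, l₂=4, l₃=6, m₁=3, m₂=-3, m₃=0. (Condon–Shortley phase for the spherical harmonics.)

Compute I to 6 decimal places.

Checks pass: Σm=0; 14 even; l₃=6∈[0,8].
(2·4+1)(2·4+1)(2·6+1) = 1053
Δ: 2! 6! 6! / 15! → 1/1261260
sum: t=0:+1/4608 t=1:−1/1296 t=2:+1/4608 = -7/20736
3j²(4 4 6; 0 0 0) = Δ·Π!·Σ² = 20/1287  (sign -1)
sum: t=0:+1/28800 t=1:−1/518400 = 17/518400
3j²(4 4 6; 3 -3 0) = Δ·Π!·Σ² = 289/25740  (sign +1)
combine: 4πI² = 1053·20/1287·289/25740 = 289/1573
take √, sign -1: I = -0.12091485

-0.120915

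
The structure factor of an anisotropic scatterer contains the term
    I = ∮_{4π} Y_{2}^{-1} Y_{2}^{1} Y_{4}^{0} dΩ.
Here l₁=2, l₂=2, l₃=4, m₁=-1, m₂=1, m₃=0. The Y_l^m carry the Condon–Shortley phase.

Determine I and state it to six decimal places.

0.161197

Rules hold: Σm=0, L=8 even, 0≤4≤4.
N = 5·5·9 = 225
Δ = 0!·4!·4!/9! = 1/630
Racah Σ t=0..0: t=0:+1/16 = 1/16
⇒ 3j(2 2 4; 0 0 0)² = 2/35, sgn +1
Racah Σ t=0..0: t=0:+1/36 = 1/36
⇒ 3j(2 2 4; -1 1 0)² = 8/315, sgn +1
4πI² = N·(3j₀)²·(3jₘ)² = 16/49
I = +1·√(0.326531/4π) = 0.16119702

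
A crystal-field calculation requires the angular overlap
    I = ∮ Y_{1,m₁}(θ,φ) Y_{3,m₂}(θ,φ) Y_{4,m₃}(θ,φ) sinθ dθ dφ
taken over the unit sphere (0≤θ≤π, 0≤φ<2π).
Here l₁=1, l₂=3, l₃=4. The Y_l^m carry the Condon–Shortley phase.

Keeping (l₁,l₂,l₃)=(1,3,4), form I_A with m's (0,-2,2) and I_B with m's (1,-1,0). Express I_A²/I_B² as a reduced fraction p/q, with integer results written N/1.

2/1

Same 1,3,4: normalisation and zero-m 3j drop out of the ratio.
A: Δ: 0! 2! 6! / 9! → 1/252; sum: t=0:+1/120 = 1/120; 3j²(1 3 4; 0 -2 2) = Δ·Π!·Σ² = 1/21  (sign +1)
B: Δ: 0! 2! 6! / 9! → 1/252; sum: t=0:+1/96 = 1/96; 3j²(1 3 4; 1 -1 0) = Δ·Π!·Σ² = 1/42  (sign +1)
I_A²/I_B² = (1/21)/(1/42) = 2/1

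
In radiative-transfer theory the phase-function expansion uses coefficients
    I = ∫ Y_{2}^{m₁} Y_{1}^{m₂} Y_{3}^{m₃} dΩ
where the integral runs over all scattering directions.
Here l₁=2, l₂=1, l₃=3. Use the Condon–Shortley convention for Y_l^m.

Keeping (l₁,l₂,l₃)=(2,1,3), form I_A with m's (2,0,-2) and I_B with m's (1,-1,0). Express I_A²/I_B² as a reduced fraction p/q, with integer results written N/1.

5/3

Same 2,1,3: normalisation and zero-m 3j drop out of the ratio.
A: Δ: 0! 4! 2! / 7! → 1/105; sum: t=0:+1/24 = 1/24; 3j²(2 1 3; 2 0 -2) = Δ·Π!·Σ² = 1/21  (sign -1)
B: Δ: 0! 4! 2! / 7! → 1/105; sum: t=0:+1/12 = 1/12; 3j²(2 1 3; 1 -1 0) = Δ·Π!·Σ² = 1/35  (sign -1)
I_A²/I_B² = (1/21)/(1/35) = 5/3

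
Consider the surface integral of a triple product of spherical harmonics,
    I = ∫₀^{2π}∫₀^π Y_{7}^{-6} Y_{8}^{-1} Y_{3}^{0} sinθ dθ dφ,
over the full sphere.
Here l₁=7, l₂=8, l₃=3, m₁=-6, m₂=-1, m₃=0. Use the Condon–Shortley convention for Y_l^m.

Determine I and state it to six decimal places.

0.000000

Σmᵢ = -7 ≠ 0, so the φ-integral vanishes; I = 0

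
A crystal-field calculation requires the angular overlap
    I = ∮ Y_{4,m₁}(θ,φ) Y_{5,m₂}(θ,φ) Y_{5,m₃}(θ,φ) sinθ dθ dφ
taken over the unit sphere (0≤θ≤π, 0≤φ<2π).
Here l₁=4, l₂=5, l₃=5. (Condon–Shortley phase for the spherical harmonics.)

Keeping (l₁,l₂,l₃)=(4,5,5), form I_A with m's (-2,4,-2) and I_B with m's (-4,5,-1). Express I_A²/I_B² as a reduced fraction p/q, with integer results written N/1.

5/2

l's match ⇒ only the (l;m) 3-j factors differ between A and B.
A: triangle coeff Δ(4,5,5) = 1/3153150; Σ_t [3,4]: t=3:−1/25920 t=4:+1/11520 = 1/20736; (3j)²=5/429 [(4 5 5; -2 4 -2)], sign=-1
B: triangle coeff Δ(4,5,5) = 1/3153150; Σ_t [4,4]: t=4:+1/414720 = 1/414720; (3j)²=2/429 [(4 5 5; -4 5 -1)], sign=+1
I_A²/I_B² = (5/429)/(2/429) = 5/2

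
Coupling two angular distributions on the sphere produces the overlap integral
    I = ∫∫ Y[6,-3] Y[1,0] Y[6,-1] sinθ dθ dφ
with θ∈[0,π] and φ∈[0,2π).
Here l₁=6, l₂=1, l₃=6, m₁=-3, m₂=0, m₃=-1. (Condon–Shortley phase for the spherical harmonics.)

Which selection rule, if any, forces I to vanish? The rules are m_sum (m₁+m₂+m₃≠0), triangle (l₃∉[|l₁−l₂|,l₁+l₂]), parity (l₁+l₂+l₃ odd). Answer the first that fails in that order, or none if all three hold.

m_sum

azimuthal sum: -3 + 0 − 1 = -4  ✗
5 ≤ 6 ≤ 7 (triangle on l)
L = 6 + 1 + 6 = 13 (odd)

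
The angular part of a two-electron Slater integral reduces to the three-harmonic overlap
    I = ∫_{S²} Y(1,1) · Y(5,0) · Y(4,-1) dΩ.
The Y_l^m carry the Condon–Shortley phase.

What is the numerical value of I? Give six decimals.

0.155288

Checks pass: Σm=0; 10 even; l₃=4∈[4,6].
(2·1+1)(2·5+1)(2·4+1) = 297
Δ: 2! 0! 8! / 11! → 1/495
sum: t=1:−1/576 = -1/576
3j²(1 5 4; 0 0 0) = Δ·Π!·Σ² = 5/99  (sign -1)
sum: t=0:+1/1440 = 1/1440
3j²(1 5 4; 1 0 -1) = Δ·Π!·Σ² = 2/99  (sign -1)
combine: 4πI² = 297·5/99·2/99 = 10/33
take √, sign +1: I = 0.15528807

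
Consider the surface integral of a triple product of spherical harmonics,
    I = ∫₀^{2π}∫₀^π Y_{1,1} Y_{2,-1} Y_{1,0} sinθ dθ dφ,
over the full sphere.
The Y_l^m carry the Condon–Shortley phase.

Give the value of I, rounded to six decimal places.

-0.218510

m-sum 0 ✓  L=4 even ✓  1≤1≤3 ✓
Π(2lᵢ+1) = 3×5×3 = 45
triangle coeff Δ(1,2,1) = 1/30
Σ_t [1,1]: t=1:−1/1 = -1/1
(3j)²=2/15 [(1 2 1; 0 0 0)], sign=+1
Σ_t [0,0]: t=0:+1/2 = 1/2
(3j)²=1/10 [(1 2 1; 1 -1 0)], sign=-1
⇒ 4πI² = 3/5
I = (-1)√(3/5/(4π)) = -0.21850969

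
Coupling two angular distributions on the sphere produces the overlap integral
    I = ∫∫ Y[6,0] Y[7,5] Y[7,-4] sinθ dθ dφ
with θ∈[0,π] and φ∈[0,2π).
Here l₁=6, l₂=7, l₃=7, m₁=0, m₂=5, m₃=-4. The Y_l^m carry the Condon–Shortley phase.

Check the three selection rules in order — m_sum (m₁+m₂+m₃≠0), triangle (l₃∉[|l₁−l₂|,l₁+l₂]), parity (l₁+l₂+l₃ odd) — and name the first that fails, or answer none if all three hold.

azimuthal sum: 0 + 5 − 4 = 1  ✗
1 ≤ 7 ≤ 13 (triangle on l)
L = 6 + 7 + 7 = 20 (even)

m_sum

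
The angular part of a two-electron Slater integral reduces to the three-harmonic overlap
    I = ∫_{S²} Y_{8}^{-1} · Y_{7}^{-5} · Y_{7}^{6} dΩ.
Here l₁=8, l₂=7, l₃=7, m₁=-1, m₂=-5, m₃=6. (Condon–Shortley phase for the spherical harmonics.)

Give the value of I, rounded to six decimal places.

Rules hold: Σm=0, L=22 even, 1≤7≤15.
N = 17·15·15 = 3825
Δ = 8!·8!·6!/23! = 1/22086194130
Racah Σ t=1..7: t=1:−1/18289152000 t=2:+1/248832000 t=3:−1/24883200 t=4:+1/11943936 t=5:−1/24883200 t=6:+1/248832000 t=7:−1/18289152000 = 11/975421440
⇒ 3j(8 7 7; 0 0 0)² = 1750/289731, sgn -1
Racah Σ t=1..2: t=1:−1/24385536000 t=2:+1/5225472000 = 11/73156608000
⇒ 3j(8 7 7; -1 -5 6)² = 2904/260015, sgn -1
4πI² = N·(3j₀)²·(3jₘ)² = 10890000/42204149
I = +1·√(0.258032/4π) = 0.14329513

0.143295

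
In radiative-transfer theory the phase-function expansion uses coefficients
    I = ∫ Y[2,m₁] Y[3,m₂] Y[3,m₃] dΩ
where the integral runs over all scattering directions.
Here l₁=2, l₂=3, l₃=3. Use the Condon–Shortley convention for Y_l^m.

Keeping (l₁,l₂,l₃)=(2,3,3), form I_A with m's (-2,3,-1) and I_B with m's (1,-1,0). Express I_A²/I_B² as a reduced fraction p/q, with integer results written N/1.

l's match ⇒ only the (l;m) 3-j factors differ between A and B.
A: triangle coeff Δ(2,3,3) = 1/3780; Σ_t [2,2]: t=2:+1/96 = 1/96; (3j)²=1/42 [(2 3 3; -2 3 -1)], sign=+1
B: triangle coeff Δ(2,3,3) = 1/3780; Σ_t [0,1]: t=0:+1/8 t=1:−1/12 = 1/24; (3j)²=1/210 [(2 3 3; 1 -1 0)], sign=-1
I_A²/I_B² = (1/42)/(1/210) = 5/1

5/1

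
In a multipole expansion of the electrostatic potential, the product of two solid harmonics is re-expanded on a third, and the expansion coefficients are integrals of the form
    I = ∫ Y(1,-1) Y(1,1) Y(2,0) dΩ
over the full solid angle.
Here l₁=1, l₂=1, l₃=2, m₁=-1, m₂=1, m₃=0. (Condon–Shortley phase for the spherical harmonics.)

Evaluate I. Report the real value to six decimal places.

m-sum 0 ✓  L=4 even ✓  0≤2≤2 ✓
Π(2lᵢ+1) = 3×3×5 = 45
triangle coeff Δ(1,1,2) = 1/30
Σ_t [0,0]: t=0:+1/1 = 1/1
(3j)²=2/15 [(1 1 2; 0 0 0)], sign=+1
Σ_t [0,0]: t=0:+1/4 = 1/4
(3j)²=1/30 [(1 1 2; -1 1 0)], sign=+1
⇒ 4πI² = 1/5
I = (+1)√(1/5/(4π)) = 0.12615663

0.126157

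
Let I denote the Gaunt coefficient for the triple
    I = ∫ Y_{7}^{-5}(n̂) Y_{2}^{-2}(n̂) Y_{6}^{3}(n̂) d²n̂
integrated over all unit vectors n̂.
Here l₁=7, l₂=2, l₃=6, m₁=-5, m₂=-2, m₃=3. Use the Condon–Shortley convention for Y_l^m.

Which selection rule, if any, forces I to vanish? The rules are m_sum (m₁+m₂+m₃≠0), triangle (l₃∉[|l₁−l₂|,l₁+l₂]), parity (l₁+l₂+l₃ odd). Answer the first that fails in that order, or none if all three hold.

m_sum

Σmᵢ = -4  ✗
l₃∈[|l₁−l₂|,l₁+l₂]=[5,9], have l₃=6
Σlᵢ = 15 ⇒ odd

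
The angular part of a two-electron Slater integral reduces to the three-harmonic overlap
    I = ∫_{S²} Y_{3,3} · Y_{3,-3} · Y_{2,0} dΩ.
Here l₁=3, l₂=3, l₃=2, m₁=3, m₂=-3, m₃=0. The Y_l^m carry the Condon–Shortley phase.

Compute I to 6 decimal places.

Checks pass: Σm=0; 8 even; l₃=2∈[0,6].
(2·3+1)(2·3+1)(2·2+1) = 245
Δ: 4! 2! 2! / 9! → 1/3780
sum: t=1:−1/24 t=2:+1/4 t=3:−1/24 = 1/6
3j²(3 3 2; 0 0 0) = Δ·Π!·Σ² = 4/105  (sign +1)
sum: t=0:+1/96 = 1/96
3j²(3 3 2; 3 -3 0) = Δ·Π!·Σ² = 5/84  (sign +1)
combine: 4πI² = 245·4/105·5/84 = 5/9
take √, sign +1: I = 0.21026104

0.210261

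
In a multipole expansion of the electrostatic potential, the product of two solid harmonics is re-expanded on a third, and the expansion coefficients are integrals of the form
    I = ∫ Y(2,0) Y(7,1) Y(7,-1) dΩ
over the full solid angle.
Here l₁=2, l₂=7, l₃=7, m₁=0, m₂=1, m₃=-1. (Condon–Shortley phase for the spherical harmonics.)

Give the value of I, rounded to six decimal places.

Checks pass: Σm=0; 16 even; l₃=7∈[5,9].
(2·2+1)(2·7+1)(2·7+1) = 1125
Δ: 2! 2! 12! / 17! → 1/185640
sum: t=0:+1/2419200 t=1:−1/518400 t=2:+1/2419200 = -1/907200
3j²(2 7 7; 0 0 0) = Δ·Π!·Σ² = 56/3315  (sign +1)
sum: t=0:+1/3870720 t=1:−1/604800 t=2:+1/2073600 = -53/58060800
3j²(2 7 7; 0 1 -1) = Δ·Π!·Σ² = 2809/185640  (sign -1)
combine: 4πI² = 1125·56/3315·2809/185640 = 14045/48841
take √, sign -1: I = -0.15127378

-0.151274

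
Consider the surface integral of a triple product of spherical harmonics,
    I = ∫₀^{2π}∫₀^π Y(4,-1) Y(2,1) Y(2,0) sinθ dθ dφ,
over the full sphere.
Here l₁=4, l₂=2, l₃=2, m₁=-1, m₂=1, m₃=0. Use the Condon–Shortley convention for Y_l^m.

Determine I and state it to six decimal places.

-0.220728

Checks pass: Σm=0; 8 even; l₃=2∈[2,6].
(2·4+1)(2·2+1)(2·2+1) = 225
Δ: 4! 4! 0! / 9! → 1/630
sum: t=2:+1/16 = 1/16
3j²(4 2 2; 0 0 0) = Δ·Π!·Σ² = 2/35  (sign +1)
sum: t=3:−1/24 = -1/24
3j²(4 2 2; -1 1 0) = Δ·Π!·Σ² = 1/21  (sign -1)
combine: 4πI² = 225·2/35·1/21 = 30/49
take √, sign -1: I = -0.22072812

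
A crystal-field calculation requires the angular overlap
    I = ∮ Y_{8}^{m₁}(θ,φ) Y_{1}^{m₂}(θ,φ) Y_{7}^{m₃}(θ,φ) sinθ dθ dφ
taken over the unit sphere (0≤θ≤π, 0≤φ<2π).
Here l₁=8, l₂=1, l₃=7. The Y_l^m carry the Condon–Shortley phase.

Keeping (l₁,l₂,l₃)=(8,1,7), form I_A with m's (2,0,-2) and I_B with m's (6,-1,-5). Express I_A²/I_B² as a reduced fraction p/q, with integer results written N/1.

60/91

Shared (l₁,l₂,l₃)=(8,1,7): N and (l;000)² cancel in I_A²/I_B².
A: Δ = 2!·14!·0!/17! = 1/2040; Racah Σ t=1..1: t=1:−1/43545600 = -1/43545600; ⇒ 3j(8 1 7; 2 0 -2)² = 1/34, sgn +1
B: Δ = 2!·14!·0!/17! = 1/2040; Racah Σ t=0..0: t=0:+1/1916006400 = 1/1916006400; ⇒ 3j(8 1 7; 6 -1 -5)² = 91/2040, sgn +1
I_A²/I_B² = (1/34)/(91/2040) = 60/91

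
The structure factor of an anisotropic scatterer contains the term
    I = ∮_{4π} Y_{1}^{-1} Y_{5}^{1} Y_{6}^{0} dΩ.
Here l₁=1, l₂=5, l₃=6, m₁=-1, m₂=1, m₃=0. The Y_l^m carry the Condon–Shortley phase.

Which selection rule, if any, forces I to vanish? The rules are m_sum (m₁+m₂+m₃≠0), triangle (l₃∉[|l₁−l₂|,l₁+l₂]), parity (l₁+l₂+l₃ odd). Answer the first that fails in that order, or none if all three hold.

m₁+m₂+m₃ = -1 + 1 + 0 = 0  ✓
triangle: |1−5|=4 ≤ l₃=6 ≤ 1+5=6  ✓
parity: l₁+l₂+l₃ = 12 is even  ✓

none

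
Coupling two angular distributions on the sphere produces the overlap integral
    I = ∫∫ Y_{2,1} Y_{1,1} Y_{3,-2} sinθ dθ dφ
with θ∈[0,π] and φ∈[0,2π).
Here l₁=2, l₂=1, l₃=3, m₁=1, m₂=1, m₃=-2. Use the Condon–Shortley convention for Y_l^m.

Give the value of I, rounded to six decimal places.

0.261169

Rules hold: Σm=0, L=6 even, 1≤3≤3.
N = 5·3·7 = 105
Δ = 0!·4!·2!/7! = 1/105
Racah Σ t=0..0: t=0:+1/4 = 1/4
⇒ 3j(2 1 3; 0 0 0)² = 3/35, sgn -1
Racah Σ t=0..0: t=0:+1/12 = 1/12
⇒ 3j(2 1 3; 1 1 -2)² = 2/21, sgn -1
4πI² = N·(3j₀)²·(3jₘ)² = 6/7
I = +1·√(0.857143/4π) = 0.26116903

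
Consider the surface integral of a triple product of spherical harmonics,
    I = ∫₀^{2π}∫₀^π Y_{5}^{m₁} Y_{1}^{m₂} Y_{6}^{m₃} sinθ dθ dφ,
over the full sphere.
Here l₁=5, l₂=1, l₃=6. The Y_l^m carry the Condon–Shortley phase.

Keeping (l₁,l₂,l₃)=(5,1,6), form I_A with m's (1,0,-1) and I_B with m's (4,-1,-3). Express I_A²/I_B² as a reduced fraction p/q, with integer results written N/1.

35/3

Shared (l₁,l₂,l₃)=(5,1,6): N and (l;000)² cancel in I_A²/I_B².
A: Δ = 0!·10!·2!/13! = 1/858; Racah Σ t=0..0: t=0:+1/17280 = 1/17280; ⇒ 3j(5 1 6; 1 0 -1)² = 35/858, sgn -1
B: Δ = 0!·10!·2!/13! = 1/858; Racah Σ t=0..0: t=0:+1/725760 = 1/725760; ⇒ 3j(5 1 6; 4 -1 -3)² = 1/286, sgn -1
I_A²/I_B² = (35/858)/(1/286) = 35/3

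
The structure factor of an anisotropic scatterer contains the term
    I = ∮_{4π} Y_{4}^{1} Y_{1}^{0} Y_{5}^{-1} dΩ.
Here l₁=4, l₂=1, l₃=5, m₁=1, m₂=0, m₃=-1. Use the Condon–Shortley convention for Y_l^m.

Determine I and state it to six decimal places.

Rules hold: Σm=0, L=10 even, 3≤5≤5.
N = 9·3·11 = 297
Δ = 0!·8!·2!/11! = 1/495
Racah Σ t=0..0: t=0:+1/576 = 1/576
⇒ 3j(4 1 5; 0 0 0)² = 5/99, sgn -1
Racah Σ t=0..0: t=0:+1/720 = 1/720
⇒ 3j(4 1 5; 1 0 -1)² = 8/165, sgn +1
4πI² = N·(3j₀)²·(3jₘ)² = 8/11
I = -1·√(0.727273/4π) = -0.24057125

-0.240571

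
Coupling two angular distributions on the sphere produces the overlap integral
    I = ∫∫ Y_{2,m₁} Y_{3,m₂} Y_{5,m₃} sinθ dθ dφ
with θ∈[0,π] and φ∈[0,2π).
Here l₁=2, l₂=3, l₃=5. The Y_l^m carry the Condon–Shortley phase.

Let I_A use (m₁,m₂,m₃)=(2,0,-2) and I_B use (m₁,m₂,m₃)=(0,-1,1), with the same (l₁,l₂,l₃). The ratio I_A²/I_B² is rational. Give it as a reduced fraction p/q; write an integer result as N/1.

Same 2,3,5: normalisation and zero-m 3j drop out of the ratio.
A: Δ: 0! 4! 6! / 11! → 1/2310; sum: t=0:+1/864 = 1/864; 3j²(2 3 5; 2 0 -2) = Δ·Π!·Σ² = 1/66  (sign -1)
B: Δ: 0! 4! 6! / 11! → 1/2310; sum: t=0:+1/192 = 1/192; 3j²(2 3 5; 0 -1 1) = Δ·Π!·Σ² = 3/77  (sign +1)
I_A²/I_B² = (1/66)/(3/77) = 7/18

7/18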